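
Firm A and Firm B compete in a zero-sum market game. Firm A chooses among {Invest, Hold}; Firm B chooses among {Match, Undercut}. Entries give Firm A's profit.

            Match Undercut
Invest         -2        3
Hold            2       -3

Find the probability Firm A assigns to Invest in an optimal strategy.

1/2

Row minima: Invest → -2, Hold → -3; maximin = -2.
Column maxima: Match → 2, Undercut → 3; minimax = 2.
-2 ≠ 2, so there is no saddle point; optimal play is mixed.
Let Firm A play Invest with probability p. Expected payoff against Match: (-2)p + 2(1−p) = −4p + 2; against Undercut: 3p + (-3)(1−p) = 6p − 3.
Setting these equal: −4p + 2 = 6p − 3 ⇒ −10p = -5 ⇒ p = 1/2, and the value is (-4)·(1/2) + 2 = 0.
For Firm B: with q = P(Match), equating Invest's and Hold's payoffs gives −5q + 3 = 5q − 3 ⇒ q = 3/5.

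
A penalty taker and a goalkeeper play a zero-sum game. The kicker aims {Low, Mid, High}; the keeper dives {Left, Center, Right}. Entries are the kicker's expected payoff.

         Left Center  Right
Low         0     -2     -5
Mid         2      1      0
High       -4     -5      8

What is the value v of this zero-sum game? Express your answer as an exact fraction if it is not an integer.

4/7

Row minima: Low → -5, Mid → 0, High → -5; maximin = 0.
Column maxima: Left → 2, Center → 1, Right → 8; minimax = 1.
0 ≠ 1, so there is no saddle point; optimal play is mixed.
Low is strictly dominated by Mid, so the kicker never plays it.
Left is strictly dominated by Center (it gives the kicker strictly more in every row), so the keeper never plays it.
On the remaining 2×2 (Mid, High vs Center, Right):
Let the kicker play Mid with probability p. Expected payoff against Center: 1p + (-5)(1−p) = 6p − 5; against Right: 0p + 8(1−p) = −8p + 8.
Setting these equal: 6p − 5 = −8p + 8 ⇒ 14p = 13 ⇒ p = 13/14, and the value is (6)·(13/14) − 5 = 4/7.
For the keeper: with q = P(Center), equating Mid's and High's payoffs gives q = −13q + 8 ⇒ q = 4/7.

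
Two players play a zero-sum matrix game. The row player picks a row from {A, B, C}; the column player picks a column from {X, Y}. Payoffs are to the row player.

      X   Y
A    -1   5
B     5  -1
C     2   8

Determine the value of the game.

7/2

Row minima: A → -1, B → -1, C → 2; maximin = 2.
Column maxima: X → 5, Y → 8; minimax = 5.
2 ≠ 5, so there is no saddle point; optimal play is mixed.
A is strictly dominated by C, so the row player never plays it.
On the remaining 2×2 (B, C vs X, Y):
Let the row player play B with probability p. Expected payoff against X: 5p + 2(1−p) = 3p + 2; against Y: (-1)p + 8(1−p) = −9p + 8.
Setting these equal: 3p + 2 = −9p + 8 ⇒ 12p = 6 ⇒ p = 1/2, and the value is (3)·(1/2) + 2 = 7/2.
For the column player: with q = P(X), equating B's and C's payoffs gives 6q − 1 = −6q + 8 ⇒ q = 3/4.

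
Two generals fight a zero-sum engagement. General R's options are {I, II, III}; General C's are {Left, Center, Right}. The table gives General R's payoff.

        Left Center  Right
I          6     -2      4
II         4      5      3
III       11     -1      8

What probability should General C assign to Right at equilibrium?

6/11

Row minima: I → -2, II → 3, III → -1; maximin = 3.
Column maxima: Left → 11, Center → 5, Right → 8; minimax = 5.
3 ≠ 5, so there is no saddle point; optimal play is mixed.
I is strictly dominated by III, so General R never plays it.
Left is strictly dominated by Right (it gives General R strictly more in every row), so General C never plays it.
On the remaining 2×2 (II, III vs Center, Right):
Let General R play II with probability p. Expected payoff against Center: 5p + (-1)(1−p) = 6p − 1; against Right: 3p + 8(1−p) = −5p + 8.
Setting these equal: 6p − 1 = −5p + 8 ⇒ 11p = 9 ⇒ p = 9/11, and the value is (6)·(9/11) − 1 = 43/11.
For General C: with q = P(Center), equating II's and III's payoffs gives 2q + 3 = −9q + 8 ⇒ q = 5/11.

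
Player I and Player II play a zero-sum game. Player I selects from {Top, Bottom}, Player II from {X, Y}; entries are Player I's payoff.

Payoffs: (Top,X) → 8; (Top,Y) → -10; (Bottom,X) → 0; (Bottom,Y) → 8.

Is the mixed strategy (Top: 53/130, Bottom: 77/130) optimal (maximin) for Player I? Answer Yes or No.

No

Against X this mix gives (53/130)·8 + (77/130)·0 = 212/65.
Against Y this mix gives (53/130)·(-10) + (77/130)·8 = 43/65.
Player II will play Y, holding Player I to 43/65. Shifting weight toward the row that does better against Y would raise this floor (the equalizing mix achieves 32/13 against both Y and X), so the proposed strategy is not optimal.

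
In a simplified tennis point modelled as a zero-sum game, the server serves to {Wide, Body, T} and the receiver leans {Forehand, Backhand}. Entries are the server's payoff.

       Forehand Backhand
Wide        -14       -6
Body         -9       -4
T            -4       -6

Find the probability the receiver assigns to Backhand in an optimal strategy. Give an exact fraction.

5/7

Row minima: Wide → -14, Body → -9, T → -6; maximin = -6.
Column maxima: Forehand → -4, Backhand → -4; minimax = -4.
-6 ≠ -4, so there is no saddle point; optimal play is mixed.
Wide is strictly dominated by Body, so the server never plays it.
On the remaining 2×2 (Body, T vs Forehand, Backhand):
Let the server play Body with probability p. Expected payoff against Forehand: (-9)p + (-4)(1−p) = −5p − 4; against Backhand: (-4)p + (-6)(1−p) = 2p − 6.
Setting these equal: −5p − 4 = 2p − 6 ⇒ −7p = -2 ⇒ p = 2/7, and the value is (-5)·(2/7) − 4 = -38/7.
For the receiver: with q = P(Forehand), equating Body's and T's payoffs gives −5q − 4 = 2q − 6 ⇒ q = 2/7.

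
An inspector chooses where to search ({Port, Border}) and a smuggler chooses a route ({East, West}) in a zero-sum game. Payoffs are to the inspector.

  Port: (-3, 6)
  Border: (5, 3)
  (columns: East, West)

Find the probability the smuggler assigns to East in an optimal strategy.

3/11

Row minima: Port → -3, Border → 3; maximin = 3.
Column maxima: East → 5, West → 6; minimax = 5.
3 ≠ 5, so there is no saddle point; optimal play is mixed.
Let the inspector play Port with probability p. Expected payoff against East: (-3)p + 5(1−p) = −8p + 5; against West: 6p + 3(1−p) = 3p + 3.
Setting these equal: −8p + 5 = 3p + 3 ⇒ −11p = -2 ⇒ p = 2/11, and the value is (-8)·(2/11) + 5 = 39/11.
For the smuggler: with q = P(East), equating Port's and Border's payoffs gives −9q + 6 = 2q + 3 ⇒ q = 3/11.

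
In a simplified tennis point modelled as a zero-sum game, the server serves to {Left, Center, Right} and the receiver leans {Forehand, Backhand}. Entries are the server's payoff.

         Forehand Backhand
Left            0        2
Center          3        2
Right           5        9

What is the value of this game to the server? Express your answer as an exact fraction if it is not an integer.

5

Row minima: Left → 0, Center → 2, Right → 5; maximin = 5.
Column maxima: Forehand → 5, Backhand → 9; minimax = 5.
Since maximin = minimax = 5, there is a saddle point and the value is 5.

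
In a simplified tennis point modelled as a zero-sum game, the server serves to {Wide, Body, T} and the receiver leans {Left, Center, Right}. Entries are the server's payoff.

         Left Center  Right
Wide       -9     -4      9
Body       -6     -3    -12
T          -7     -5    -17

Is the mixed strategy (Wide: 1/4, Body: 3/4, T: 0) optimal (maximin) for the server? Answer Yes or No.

Against Left this mix gives (1/4)·(-9) + (3/4)·(-6) = -27/4.
Against Center this mix gives (1/4)·(-4) + (3/4)·(-3) = -13/4.
Against Right this mix gives (1/4)·9 + (3/4)·(-12) = -27/4.
All of the receiver's active replies (Left, Right) yield -27/4, and no column does worse for the server. The mix makes the receiver indifferent and guarantees -27/4, so it is optimal.

Yes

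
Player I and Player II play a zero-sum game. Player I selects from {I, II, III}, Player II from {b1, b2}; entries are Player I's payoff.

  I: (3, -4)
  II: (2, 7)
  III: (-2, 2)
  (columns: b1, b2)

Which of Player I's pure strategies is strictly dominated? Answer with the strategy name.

III

II gives a strictly higher payoff than III against every column: 2 > -2, 7 > 2.
So III is strictly dominated and Player I never plays it.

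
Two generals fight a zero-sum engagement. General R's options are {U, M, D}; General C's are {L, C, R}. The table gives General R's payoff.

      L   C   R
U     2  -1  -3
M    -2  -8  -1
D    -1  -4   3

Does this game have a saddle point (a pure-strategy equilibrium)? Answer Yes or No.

No

Row minima: U → -3, M → -8, D → -4; maximin = -3.
Column maxima: L → 2, C → -1, R → 3; minimax = -1.
-3 ≠ -1, so no pure-strategy equilibrium exists.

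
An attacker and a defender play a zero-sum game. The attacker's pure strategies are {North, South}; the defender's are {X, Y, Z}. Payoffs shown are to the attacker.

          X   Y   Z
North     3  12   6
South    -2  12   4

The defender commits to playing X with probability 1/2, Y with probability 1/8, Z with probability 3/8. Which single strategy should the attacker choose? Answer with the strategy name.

Expected payoff of North: (1/2)·3 + (1/8)·12 + (3/8)·6 = 21/4.
Expected payoff of South: (1/2)·(-2) + (1/8)·12 + (3/8)·4 = 2.
The largest is 21/4, so the attacker's best response is North.

North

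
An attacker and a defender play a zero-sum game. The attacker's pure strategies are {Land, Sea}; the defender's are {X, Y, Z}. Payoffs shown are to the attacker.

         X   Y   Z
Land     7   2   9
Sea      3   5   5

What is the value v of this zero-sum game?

Row minima: Land → 2, Sea → 3; maximin = 3.
Column maxima: X → 7, Y → 5, Z → 9; minimax = 5.
3 ≠ 5, so there is no saddle point; optimal play is mixed.
Z is strictly dominated by X (it gives the attacker strictly more in every row), so the defender never plays it.
On the remaining 2×2 (Land, Sea vs X, Y):
Let the attacker play Land with probability p. Expected payoff against X: 7p + 3(1−p) = 4p + 3; against Y: 2p + 5(1−p) = −3p + 5.
Setting these equal: 4p + 3 = −3p + 5 ⇒ 7p = 2 ⇒ p = 2/7, and the value is (4)·(2/7) + 3 = 29/7.
For the defender: with q = P(X), equating Land's and Sea's payoffs gives 5q + 2 = −2q + 5 ⇒ q = 3/7.

29/7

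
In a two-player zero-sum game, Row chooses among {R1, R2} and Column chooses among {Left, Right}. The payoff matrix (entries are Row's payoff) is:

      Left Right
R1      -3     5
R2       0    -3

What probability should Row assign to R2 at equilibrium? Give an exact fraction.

8/11

Row minima: R1 → -3, R2 → -3; maximin = -3.
Column maxima: Left → 0, Right → 5; minimax = 0.
-3 ≠ 0, so there is no saddle point; optimal play is mixed.
Let Row play R1 with probability p. Expected payoff against Left: (-3)p + 0(1−p) = −3p; against Right: 5p + (-3)(1−p) = 8p − 3.
Setting these equal: −3p = 8p − 3 ⇒ −11p = -3 ⇒ p = 3/11, and the value is (-3)·(3/11) = -9/11.
For Column: with q = P(Left), equating R1's and R2's payoffs gives −8q + 5 = 3q − 3 ⇒ q = 8/11.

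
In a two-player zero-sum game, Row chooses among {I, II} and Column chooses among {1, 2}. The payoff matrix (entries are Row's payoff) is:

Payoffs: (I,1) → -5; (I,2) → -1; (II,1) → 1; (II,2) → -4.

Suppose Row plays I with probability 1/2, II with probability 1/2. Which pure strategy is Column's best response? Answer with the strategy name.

If Column plays 1, Row's expected payoff is (1/2)·(-5) + (1/2)·1 = -2.
If Column plays 2, Row's expected payoff is (1/2)·(-1) + (1/2)·(-4) = -5/2.
Column minimizes Row's payoff; the smallest is -5/2, so the best response is 2.

2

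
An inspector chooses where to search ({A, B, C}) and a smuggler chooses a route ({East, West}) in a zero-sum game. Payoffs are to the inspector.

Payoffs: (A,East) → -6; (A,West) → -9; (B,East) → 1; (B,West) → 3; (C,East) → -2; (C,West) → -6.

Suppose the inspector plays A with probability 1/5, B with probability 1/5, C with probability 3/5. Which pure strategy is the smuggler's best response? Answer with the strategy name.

West

If the smuggler plays East, the inspector's expected payoff is (1/5)·(-6) + (1/5)·1 + (3/5)·(-2) = -11/5.
If the smuggler plays West, the inspector's expected payoff is (1/5)·(-9) + (1/5)·3 + (3/5)·(-6) = -24/5.
The smuggler minimizes the inspector's payoff; the smallest is -24/5, so the best response is West.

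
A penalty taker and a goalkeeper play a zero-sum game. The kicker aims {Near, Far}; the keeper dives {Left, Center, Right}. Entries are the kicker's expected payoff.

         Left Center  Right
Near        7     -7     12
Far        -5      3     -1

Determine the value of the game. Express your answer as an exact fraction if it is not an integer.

Row minima: Near → -7, Far → -5; maximin = -5.
Column maxima: Left → 7, Center → 3, Right → 12; minimax = 3.
-5 ≠ 3, so there is no saddle point; optimal play is mixed.
Right is strictly dominated by Left (it gives the kicker strictly more in every row), so the keeper never plays it.
On the remaining 2×2 (Near, Far vs Left, Center):
Let the kicker play Near with probability p. Expected payoff against Left: 7p + (-5)(1−p) = 12p − 5; against Center: (-7)p + 3(1−p) = −10p + 3.
Setting these equal: 12p − 5 = −10p + 3 ⇒ 22p = 8 ⇒ p = 4/11, and the value is (12)·(4/11) − 5 = -7/11.
For the keeper: with q = P(Left), equating Near's and Far's payoffs gives 14q − 7 = −8q + 3 ⇒ q = 5/11.

-7/11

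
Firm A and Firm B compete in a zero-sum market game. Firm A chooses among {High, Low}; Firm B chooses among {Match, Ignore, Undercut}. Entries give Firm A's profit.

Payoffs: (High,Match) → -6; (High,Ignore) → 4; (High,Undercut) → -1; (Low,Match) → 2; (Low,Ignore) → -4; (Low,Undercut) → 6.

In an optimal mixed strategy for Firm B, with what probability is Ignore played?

Row minima: High → -6, Low → -4; maximin = -4.
Column maxima: Match → 2, Ignore → 4, Undercut → 6; minimax = 2.
-4 ≠ 2, so there is no saddle point; optimal play is mixed.
Undercut is strictly dominated by Match (it gives Firm A strictly more in every row), so Firm B never plays it.
On the remaining 2×2 (High, Low vs Match, Ignore):
Let Firm A play High with probability p. Expected payoff against Match: (-6)p + 2(1−p) = −8p + 2; against Ignore: 4p + (-4)(1−p) = 8p − 4.
Setting these equal: −8p + 2 = 8p − 4 ⇒ −16p = -6 ⇒ p = 3/8, and the value is (-8)·(3/8) + 2 = -1.
For Firm B: with q = P(Match), equating High's and Low's payoffs gives −10q + 4 = 6q − 4 ⇒ q = 1/2.

1/2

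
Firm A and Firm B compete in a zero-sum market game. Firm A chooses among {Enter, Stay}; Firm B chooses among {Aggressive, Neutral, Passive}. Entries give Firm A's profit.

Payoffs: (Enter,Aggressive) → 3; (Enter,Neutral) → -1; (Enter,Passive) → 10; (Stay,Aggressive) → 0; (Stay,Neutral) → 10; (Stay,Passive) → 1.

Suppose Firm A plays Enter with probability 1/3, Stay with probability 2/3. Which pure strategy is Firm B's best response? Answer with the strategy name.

Aggressive

If Firm B plays Aggressive, Firm A's expected payoff is (1/3)·3 + (2/3)·0 = 1.
If Firm B plays Neutral, Firm A's expected payoff is (1/3)·(-1) + (2/3)·10 = 19/3.
If Firm B plays Passive, Firm A's expected payoff is (1/3)·10 + (2/3)·1 = 4.
Firm B minimizes Firm A's payoff; the smallest is 1, so the best response is Aggressive.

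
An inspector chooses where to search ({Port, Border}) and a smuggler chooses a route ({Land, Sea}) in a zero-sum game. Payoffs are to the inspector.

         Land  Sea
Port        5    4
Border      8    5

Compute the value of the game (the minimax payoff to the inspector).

5

Row minima: Port → 4, Border → 5; maximin = 5.
Column maxima: Land → 8, Sea → 5; minimax = 5.
Since maximin = minimax = 5, there is a saddle point and the value is 5.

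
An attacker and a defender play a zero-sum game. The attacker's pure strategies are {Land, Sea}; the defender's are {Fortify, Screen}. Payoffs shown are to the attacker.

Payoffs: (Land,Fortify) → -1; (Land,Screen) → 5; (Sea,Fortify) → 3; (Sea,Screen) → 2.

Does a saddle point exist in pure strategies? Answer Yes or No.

No

Row minima: Land → -1, Sea → 2; maximin = 2.
Column maxima: Fortify → 3, Screen → 5; minimax = 3.
2 ≠ 3, so no pure-strategy equilibrium exists.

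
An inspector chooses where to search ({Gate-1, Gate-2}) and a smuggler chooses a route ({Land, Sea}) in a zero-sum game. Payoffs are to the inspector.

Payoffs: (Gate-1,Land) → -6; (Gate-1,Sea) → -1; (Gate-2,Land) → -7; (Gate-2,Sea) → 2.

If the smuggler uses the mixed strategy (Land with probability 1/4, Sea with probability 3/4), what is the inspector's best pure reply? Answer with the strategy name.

Gate-2

Expected payoff of Gate-1: (1/4)·(-6) + (3/4)·(-1) = -9/4.
Expected payoff of Gate-2: (1/4)·(-7) + (3/4)·2 = -1/4.
The largest is -1/4, so the inspector's best response is Gate-2.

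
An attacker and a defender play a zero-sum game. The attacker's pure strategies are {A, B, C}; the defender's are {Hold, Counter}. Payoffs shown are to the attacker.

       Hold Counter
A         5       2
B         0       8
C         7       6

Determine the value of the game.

56/9

Row minima: A → 2, B → 0, C → 6; maximin = 6.
Column maxima: Hold → 7, Counter → 8; minimax = 7.
6 ≠ 7, so there is no saddle point; optimal play is mixed.
A is strictly dominated by C, so the attacker never plays it.
On the remaining 2×2 (B, C vs Hold, Counter):
Let the attacker play B with probability p. Expected payoff against Hold: 0p + 7(1−p) = −7p + 7; against Counter: 8p + 6(1−p) = 2p + 6.
Setting these equal: −7p + 7 = 2p + 6 ⇒ −9p = -1 ⇒ p = 1/9, and the value is (-7)·(1/9) + 7 = 56/9.
For the defender: with q = P(Hold), equating B's and C's payoffs gives −8q + 8 = q + 6 ⇒ q = 2/9.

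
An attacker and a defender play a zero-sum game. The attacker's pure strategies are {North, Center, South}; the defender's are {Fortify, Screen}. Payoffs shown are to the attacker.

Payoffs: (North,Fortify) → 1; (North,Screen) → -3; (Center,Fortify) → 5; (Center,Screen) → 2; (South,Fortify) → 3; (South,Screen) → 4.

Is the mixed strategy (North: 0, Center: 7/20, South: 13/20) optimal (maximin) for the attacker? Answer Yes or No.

No

Against Fortify this mix gives (7/20)·5 + (13/20)·3 = 37/10.
Against Screen this mix gives (7/20)·2 + (13/20)·4 = 33/10.
The defender will play Screen, holding the attacker to 33/10. Shifting weight toward the row that does better against Screen would raise this floor (the equalizing mix achieves 7/2 against both Screen and Fortify), so the proposed strategy is not optimal.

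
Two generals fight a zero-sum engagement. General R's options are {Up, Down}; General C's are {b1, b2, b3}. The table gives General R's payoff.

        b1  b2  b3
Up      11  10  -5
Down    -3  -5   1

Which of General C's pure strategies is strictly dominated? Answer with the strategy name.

b2 holds General R's payoff strictly below b1 in every row: 10 < 11, -5 < -3.
So b1 is strictly dominated for General C.

b1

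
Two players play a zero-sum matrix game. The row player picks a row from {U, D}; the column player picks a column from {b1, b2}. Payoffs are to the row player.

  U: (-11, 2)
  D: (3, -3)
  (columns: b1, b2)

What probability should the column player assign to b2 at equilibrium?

Row minima: U → -11, D → -3; maximin = -3.
Column maxima: b1 → 3, b2 → 2; minimax = 2.
-3 ≠ 2, so there is no saddle point; optimal play is mixed.
Let the row player play U with probability p. Expected payoff against b1: (-11)p + 3(1−p) = −14p + 3; against b2: 2p + (-3)(1−p) = 5p − 3.
Setting these equal: −14p + 3 = 5p − 3 ⇒ −19p = -6 ⇒ p = 6/19, and the value is (-14)·(6/19) + 3 = -27/19.
For the column player: with q = P(b1), equating U's and D's payoffs gives −13q + 2 = 6q − 3 ⇒ q = 5/19.

14/19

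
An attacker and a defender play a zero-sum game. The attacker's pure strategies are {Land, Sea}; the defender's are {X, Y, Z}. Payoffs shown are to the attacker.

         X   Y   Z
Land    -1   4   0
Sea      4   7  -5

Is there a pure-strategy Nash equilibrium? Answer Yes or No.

Row minima: Land → -1, Sea → -5; maximin = -1.
Column maxima: X → 4, Y → 7, Z → 0; minimax = 0.
-1 ≠ 0, so no pure-strategy equilibrium exists.

No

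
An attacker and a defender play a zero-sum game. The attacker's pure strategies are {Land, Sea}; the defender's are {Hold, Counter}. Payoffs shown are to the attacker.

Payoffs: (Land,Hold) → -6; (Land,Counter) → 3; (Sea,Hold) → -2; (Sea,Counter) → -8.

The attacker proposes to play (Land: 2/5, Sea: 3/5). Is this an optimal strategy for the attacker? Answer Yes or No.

Against Hold this mix gives (2/5)·(-6) + (3/5)·(-2) = -18/5.
Against Counter this mix gives (2/5)·3 + (3/5)·(-8) = -18/5.
All of the defender's active replies (Hold, Counter) yield -18/5, and no column does worse for the attacker. The mix makes the defender indifferent and guarantees -18/5, so it is optimal.

Yes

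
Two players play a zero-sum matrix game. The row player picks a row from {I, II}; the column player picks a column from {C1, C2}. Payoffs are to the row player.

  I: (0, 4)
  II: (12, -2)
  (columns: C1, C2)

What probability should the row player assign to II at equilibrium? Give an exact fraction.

2/9

Row minima: I → 0, II → -2; maximin = 0.
Column maxima: C1 → 12, C2 → 4; minimax = 4.
0 ≠ 4, so there is no saddle point; optimal play is mixed.
Let the row player play I with probability p. Expected payoff against C1: 0p + 12(1−p) = −12p + 12; against C2: 4p + (-2)(1−p) = 6p − 2.
Setting these equal: −12p + 12 = 6p − 2 ⇒ −18p = -14 ⇒ p = 7/9, and the value is (-12)·(7/9) + 12 = 8/3.
For the column player: with q = P(C1), equating I's and II's payoffs gives −4q + 4 = 14q − 2 ⇒ q = 1/3.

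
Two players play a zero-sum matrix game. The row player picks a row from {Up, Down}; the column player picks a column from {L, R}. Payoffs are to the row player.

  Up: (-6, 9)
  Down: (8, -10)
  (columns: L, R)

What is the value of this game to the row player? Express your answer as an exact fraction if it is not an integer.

4/11

Row minima: Up → -6, Down → -10; maximin = -6.
Column maxima: L → 8, R → 9; minimax = 8.
-6 ≠ 8, so there is no saddle point; optimal play is mixed.
Let the row player play Up with probability p. Expected payoff against L: (-6)p + 8(1−p) = −14p + 8; against R: 9p + (-10)(1−p) = 19p − 10.
Setting these equal: −14p + 8 = 19p − 10 ⇒ −33p = -18 ⇒ p = 6/11, and the value is (-14)·(6/11) + 8 = 4/11.
For the column player: with q = P(L), equating Up's and Down's payoffs gives −15q + 9 = 18q − 10 ⇒ q = 19/33.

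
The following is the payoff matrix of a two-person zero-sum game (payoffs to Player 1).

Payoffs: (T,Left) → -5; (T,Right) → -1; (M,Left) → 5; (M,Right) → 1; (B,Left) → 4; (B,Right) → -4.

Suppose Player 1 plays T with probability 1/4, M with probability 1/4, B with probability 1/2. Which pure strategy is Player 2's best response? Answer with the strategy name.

If Player 2 plays Left, Player 1's expected payoff is (1/4)·(-5) + (1/4)·5 + (1/2)·4 = 2.
If Player 2 plays Right, Player 1's expected payoff is (1/4)·(-1) + (1/4)·1 + (1/2)·(-4) = -2.
Player 2 minimizes Player 1's payoff; the smallest is -2, so the best response is Right.

Right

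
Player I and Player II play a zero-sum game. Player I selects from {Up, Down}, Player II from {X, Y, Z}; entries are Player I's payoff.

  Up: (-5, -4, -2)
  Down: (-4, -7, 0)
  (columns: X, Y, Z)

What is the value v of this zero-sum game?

Row minima: Up → -5, Down → -7; maximin = -5.
Column maxima: X → -4, Y → -4, Z → 0; minimax = -4.
-5 ≠ -4, so there is no saddle point; optimal play is mixed.
Z is strictly dominated by X (it gives Player I strictly more in every row), so Player II never plays it.
On the remaining 2×2 (Up, Down vs X, Y):
Let Player I play Up with probability p. Expected payoff against X: (-5)p + (-4)(1−p) = −p − 4; against Y: (-4)p + (-7)(1−p) = 3p − 7.
Setting these equal: −p − 4 = 3p − 7 ⇒ −4p = -3 ⇒ p = 3/4, and the value is (-1)·(3/4) − 4 = -19/4.
For Player II: with q = P(X), equating Up's and Down's payoffs gives −q − 4 = 3q − 7 ⇒ q = 3/4.

-19/4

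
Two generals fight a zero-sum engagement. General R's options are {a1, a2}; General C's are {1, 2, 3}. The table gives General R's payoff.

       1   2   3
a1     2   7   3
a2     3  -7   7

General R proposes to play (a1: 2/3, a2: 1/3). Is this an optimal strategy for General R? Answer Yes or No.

Yes

Against 1 this mix gives (2/3)·2 + (1/3)·3 = 7/3.
Against 2 this mix gives (2/3)·7 + (1/3)·(-7) = 7/3.
Against 3 this mix gives (2/3)·3 + (1/3)·7 = 13/3.
All of General C's active replies (1, 2) yield 7/3, and no column does worse for General R. The mix makes General C indifferent and guarantees 7/3, so it is optimal.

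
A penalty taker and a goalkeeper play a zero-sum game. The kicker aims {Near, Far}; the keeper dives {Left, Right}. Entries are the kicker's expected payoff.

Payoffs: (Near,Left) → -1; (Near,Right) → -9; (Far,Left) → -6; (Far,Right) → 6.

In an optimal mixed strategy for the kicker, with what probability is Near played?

3/5

Row minima: Near → -9, Far → -6; maximin = -6.
Column maxima: Left → -1, Right → 6; minimax = -1.
-6 ≠ -1, so there is no saddle point; optimal play is mixed.
Let the kicker play Near with probability p. Expected payoff against Left: (-1)p + (-6)(1−p) = 5p − 6; against Right: (-9)p + 6(1−p) = −15p + 6.
Setting these equal: 5p − 6 = −15p + 6 ⇒ 20p = 12 ⇒ p = 3/5, and the value is (5)·(3/5) − 6 = -3.
For the keeper: with q = P(Left), equating Near's and Far's payoffs gives 8q − 9 = −12q + 6 ⇒ q = 3/4.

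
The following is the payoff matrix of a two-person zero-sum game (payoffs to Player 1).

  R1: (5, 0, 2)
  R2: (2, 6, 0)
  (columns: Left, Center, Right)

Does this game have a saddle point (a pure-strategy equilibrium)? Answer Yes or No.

No

Row minima: R1 → 0, R2 → 0; maximin = 0.
Column maxima: Left → 5, Center → 6, Right → 2; minimax = 2.
0 ≠ 2, so no pure-strategy equilibrium exists.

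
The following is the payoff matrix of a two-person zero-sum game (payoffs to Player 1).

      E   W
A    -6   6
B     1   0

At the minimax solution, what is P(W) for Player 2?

7/13

Row minima: A → -6, B → 0; maximin = 0.
Column maxima: E → 1, W → 6; minimax = 1.
0 ≠ 1, so there is no saddle point; optimal play is mixed.
Let Player 1 play A with probability p. Expected payoff against E: (-6)p + 1(1−p) = −7p + 1; against W: 6p + 0(1−p) = 6p.
Setting these equal: −7p + 1 = 6p ⇒ −13p = -1 ⇒ p = 1/13, and the value is (-7)·(1/13) + 1 = 6/13.
For Player 2: with q = P(E), equating A's and B's payoffs gives −12q + 6 = q ⇒ q = 6/13.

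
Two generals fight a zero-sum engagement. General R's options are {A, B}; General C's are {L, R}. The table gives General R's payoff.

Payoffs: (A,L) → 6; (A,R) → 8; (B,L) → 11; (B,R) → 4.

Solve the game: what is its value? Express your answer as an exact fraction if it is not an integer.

64/9

Row minima: A → 6, B → 4; maximin = 6.
Column maxima: L → 11, R → 8; minimax = 8.
6 ≠ 8, so there is no saddle point; optimal play is mixed.
Let General R play A with probability p. Expected payoff against L: 6p + 11(1−p) = −5p + 11; against R: 8p + 4(1−p) = 4p + 4.
Setting these equal: −5p + 11 = 4p + 4 ⇒ −9p = -7 ⇒ p = 7/9, and the value is (-5)·(7/9) + 11 = 64/9.
For General C: with q = P(L), equating A's and B's payoffs gives −2q + 8 = 7q + 4 ⇒ q = 4/9.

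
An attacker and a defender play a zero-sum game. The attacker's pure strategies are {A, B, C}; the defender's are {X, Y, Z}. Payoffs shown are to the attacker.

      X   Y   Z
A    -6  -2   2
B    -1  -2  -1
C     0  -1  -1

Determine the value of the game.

Row minima: A → -6, B → -2, C → -1; maximin = -1.
Column maxima: X → 0, Y → -1, Z → 2; minimax = -1.
Since maximin = minimax = -1, there is a saddle point and the value is -1.

-1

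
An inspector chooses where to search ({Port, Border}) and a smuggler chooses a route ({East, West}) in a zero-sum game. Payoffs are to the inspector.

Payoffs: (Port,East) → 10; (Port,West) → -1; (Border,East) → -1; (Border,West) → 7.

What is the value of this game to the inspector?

Row minima: Port → -1, Border → -1; maximin = -1.
Column maxima: East → 10, West → 7; minimax = 7.
-1 ≠ 7, so there is no saddle point; optimal play is mixed.
Let the inspector play Port with probability p. Expected payoff against East: 10p + (-1)(1−p) = 11p − 1; against West: (-1)p + 7(1−p) = −8p + 7.
Setting these equal: 11p − 1 = −8p + 7 ⇒ 19p = 8 ⇒ p = 8/19, and the value is (11)·(8/19) − 1 = 69/19.
For the smuggler: with q = P(East), equating Port's and Border's payoffs gives 11q − 1 = −8q + 7 ⇒ q = 8/19.

69/19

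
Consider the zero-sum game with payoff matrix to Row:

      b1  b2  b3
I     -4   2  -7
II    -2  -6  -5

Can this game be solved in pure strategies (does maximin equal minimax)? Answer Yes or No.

No

Row minima: I → -7, II → -6; maximin = -6.
Column maxima: b1 → -2, b2 → 2, b3 → -5; minimax = -5.
-6 ≠ -5, so no pure-strategy equilibrium exists.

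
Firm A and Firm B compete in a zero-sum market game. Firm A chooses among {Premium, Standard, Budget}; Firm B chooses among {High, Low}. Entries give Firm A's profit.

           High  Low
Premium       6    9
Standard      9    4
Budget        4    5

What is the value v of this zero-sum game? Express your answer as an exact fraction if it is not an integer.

57/8

Row minima: Premium → 6, Standard → 4, Budget → 4; maximin = 6.
Column maxima: High → 9, Low → 9; minimax = 9.
6 ≠ 9, so there is no saddle point; optimal play is mixed.
Budget is strictly dominated by Premium, so Firm A never plays it.
On the remaining 2×2 (Premium, Standard vs High, Low):
Let Firm A play Premium with probability p. Expected payoff against High: 6p + 9(1−p) = −3p + 9; against Low: 9p + 4(1−p) = 5p + 4.
Setting these equal: −3p + 9 = 5p + 4 ⇒ −8p = -5 ⇒ p = 5/8, and the value is (-3)·(5/8) + 9 = 57/8.
For Firm B: with q = P(High), equating Premium's and Standard's payoffs gives −3q + 9 = 5q + 4 ⇒ q = 5/8.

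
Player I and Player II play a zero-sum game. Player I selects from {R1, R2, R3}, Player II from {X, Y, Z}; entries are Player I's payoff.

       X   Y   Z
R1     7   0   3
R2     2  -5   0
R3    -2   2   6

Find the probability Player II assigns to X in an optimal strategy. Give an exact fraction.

2/11

Row minima: R1 → 0, R2 → -5, R3 → -2; maximin = 0.
Column maxima: X → 7, Y → 2, Z → 6; minimax = 2.
0 ≠ 2, so there is no saddle point; optimal play is mixed.
R2 is strictly dominated by R1, so Player I never plays it.
Z is strictly dominated by Y (it gives Player I strictly more in every row), so Player II never plays it.
On the remaining 2×2 (R1, R3 vs X, Y):
Let Player I play R1 with probability p. Expected payoff against X: 7p + (-2)(1−p) = 9p − 2; against Y: 0p + 2(1−p) = −2p + 2.
Setting these equal: 9p − 2 = −2p + 2 ⇒ 11p = 4 ⇒ p = 4/11, and the value is (9)·(4/11) − 2 = 14/11.
For Player II: with q = P(X), equating R1's and R3's payoffs gives 7q = −4q + 2 ⇒ q = 2/11.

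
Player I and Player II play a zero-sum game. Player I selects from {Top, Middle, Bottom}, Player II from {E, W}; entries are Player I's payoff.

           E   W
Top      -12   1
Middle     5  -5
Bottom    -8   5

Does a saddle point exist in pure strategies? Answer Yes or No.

No

Row minima: Top → -12, Middle → -5, Bottom → -8; maximin = -5.
Column maxima: E → 5, W → 5; minimax = 5.
-5 ≠ 5, so no pure-strategy equilibrium exists.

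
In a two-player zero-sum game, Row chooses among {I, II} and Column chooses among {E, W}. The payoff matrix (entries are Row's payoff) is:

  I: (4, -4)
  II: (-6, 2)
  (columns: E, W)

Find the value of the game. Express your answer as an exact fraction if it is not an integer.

-1

Row minima: I → -4, II → -6; maximin = -4.
Column maxima: E → 4, W → 2; minimax = 2.
-4 ≠ 2, so there is no saddle point; optimal play is mixed.
Let Row play I with probability p. Expected payoff against E: 4p + (-6)(1−p) = 10p − 6; against W: (-4)p + 2(1−p) = −6p + 2.
Setting these equal: 10p − 6 = −6p + 2 ⇒ 16p = 8 ⇒ p = 1/2, and the value is (10)·(1/2) − 6 = -1.
For Column: with q = P(E), equating I's and II's payoffs gives 8q − 4 = −8q + 2 ⇒ q = 3/8.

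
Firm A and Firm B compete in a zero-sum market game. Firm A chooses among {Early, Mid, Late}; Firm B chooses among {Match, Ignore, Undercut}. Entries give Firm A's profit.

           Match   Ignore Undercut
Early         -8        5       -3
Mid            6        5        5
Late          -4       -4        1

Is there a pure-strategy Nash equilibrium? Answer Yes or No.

Row minima: Early → -8, Mid → 5, Late → -4; maximin = 5.
Column maxima: Match → 6, Ignore → 5, Undercut → 5; minimax = 5.
maximin = minimax = 5, so a saddle point exists.

Yes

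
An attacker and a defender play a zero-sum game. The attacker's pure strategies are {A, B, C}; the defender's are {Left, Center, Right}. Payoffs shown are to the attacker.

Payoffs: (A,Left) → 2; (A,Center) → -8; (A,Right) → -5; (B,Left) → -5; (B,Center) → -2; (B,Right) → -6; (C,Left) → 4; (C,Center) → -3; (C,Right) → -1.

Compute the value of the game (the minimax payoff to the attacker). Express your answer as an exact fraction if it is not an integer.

-8/3

Row minima: A → -8, B → -6, C → -3; maximin = -3.
Column maxima: Left → 4, Center → -2, Right → -1; minimax = -2.
-3 ≠ -2, so there is no saddle point; optimal play is mixed.
A is strictly dominated by C, so the attacker never plays it.
Left is strictly dominated by Right (it gives the attacker strictly more in every row), so the defender never plays it.
On the remaining 2×2 (B, C vs Center, Right):
Let the attacker play B with probability p. Expected payoff against Center: (-2)p + (-3)(1−p) = p − 3; against Right: (-6)p + (-1)(1−p) = −5p − 1.
Setting these equal: p − 3 = −5p − 1 ⇒ 6p = 2 ⇒ p = 1/3, and the value is (1)·(1/3) − 3 = -8/3.
For the defender: with q = P(Center), equating B's and C's payoffs gives 4q − 6 = −2q − 1 ⇒ q = 5/6.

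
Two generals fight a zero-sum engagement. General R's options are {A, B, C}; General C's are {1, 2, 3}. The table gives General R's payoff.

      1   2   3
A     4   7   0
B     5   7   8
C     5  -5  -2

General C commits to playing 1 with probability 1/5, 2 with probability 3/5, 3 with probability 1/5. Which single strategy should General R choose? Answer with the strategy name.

Expected payoff of A: (1/5)·4 + (3/5)·7 + (1/5)·0 = 5.
Expected payoff of B: (1/5)·5 + (3/5)·7 + (1/5)·8 = 34/5.
Expected payoff of C: (1/5)·5 + (3/5)·(-5) + (1/5)·(-2) = -12/5.
The largest is 34/5, so General R's best response is B.

B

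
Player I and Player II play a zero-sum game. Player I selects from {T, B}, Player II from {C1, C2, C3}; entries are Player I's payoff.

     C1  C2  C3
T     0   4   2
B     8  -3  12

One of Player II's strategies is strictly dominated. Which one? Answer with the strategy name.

C3

C1 holds Player I's payoff strictly below C3 in every row: 0 < 2, 8 < 12.
So C3 is strictly dominated for Player II.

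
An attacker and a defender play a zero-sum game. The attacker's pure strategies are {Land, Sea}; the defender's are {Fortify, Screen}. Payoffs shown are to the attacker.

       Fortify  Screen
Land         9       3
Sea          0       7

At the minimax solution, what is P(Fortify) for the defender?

Row minima: Land → 3, Sea → 0; maximin = 3.
Column maxima: Fortify → 9, Screen → 7; minimax = 7.
3 ≠ 7, so there is no saddle point; optimal play is mixed.
Let the attacker play Land with probability p. Expected payoff against Fortify: 9p + 0(1−p) = 9p; against Screen: 3p + 7(1−p) = −4p + 7.
Setting these equal: 9p = −4p + 7 ⇒ 13p = 7 ⇒ p = 7/13, and the value is (9)·(7/13) = 63/13.
For the defender: with q = P(Fortify), equating Land's and Sea's payoffs gives 6q + 3 = −7q + 7 ⇒ q = 4/13.

4/13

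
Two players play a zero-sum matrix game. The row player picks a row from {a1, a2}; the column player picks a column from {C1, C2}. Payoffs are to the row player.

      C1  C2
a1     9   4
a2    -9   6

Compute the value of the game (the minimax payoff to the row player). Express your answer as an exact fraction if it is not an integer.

9/2

Row minima: a1 → 4, a2 → -9; maximin = 4.
Column maxima: C1 → 9, C2 → 6; minimax = 6.
4 ≠ 6, so there is no saddle point; optimal play is mixed.
Let the row player play a1 with probability p. Expected payoff against C1: 9p + (-9)(1−p) = 18p − 9; against C2: 4p + 6(1−p) = −2p + 6.
Setting these equal: 18p − 9 = −2p + 6 ⇒ 20p = 15 ⇒ p = 3/4, and the value is (18)·(3/4) − 9 = 9/2.
For the column player: with q = P(C1), equating a1's and a2's payoffs gives 5q + 4 = −15q + 6 ⇒ q = 1/10.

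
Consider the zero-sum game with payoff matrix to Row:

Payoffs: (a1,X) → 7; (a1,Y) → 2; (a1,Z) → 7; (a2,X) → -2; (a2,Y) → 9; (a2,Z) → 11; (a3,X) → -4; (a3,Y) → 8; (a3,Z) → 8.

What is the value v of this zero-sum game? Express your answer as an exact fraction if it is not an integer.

67/16

Row minima: a1 → 2, a2 → -2, a3 → -4; maximin = 2.
Column maxima: X → 7, Y → 9, Z → 11; minimax = 7.
2 ≠ 7, so there is no saddle point; optimal play is mixed.
a3 is strictly dominated by a2, so Row never plays it.
With a3 eliminated, Z is strictly dominated by Y (it gives Row strictly more in every remaining row), so Column never plays it.
On the remaining 2×2 (a1, a2 vs X, Y):
Let Row play a1 with probability p. Expected payoff against X: 7p + (-2)(1−p) = 9p − 2; against Y: 2p + 9(1−p) = −7p + 9.
Setting these equal: 9p − 2 = −7p + 9 ⇒ 16p = 11 ⇒ p = 11/16, and the value is (9)·(11/16) − 2 = 67/16.
For Column: with q = P(X), equating a1's and a2's payoffs gives 5q + 2 = −11q + 9 ⇒ q = 7/16.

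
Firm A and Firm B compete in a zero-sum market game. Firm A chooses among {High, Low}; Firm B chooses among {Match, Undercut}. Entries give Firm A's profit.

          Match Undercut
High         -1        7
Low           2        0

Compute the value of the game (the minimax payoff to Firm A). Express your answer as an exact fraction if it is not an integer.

7/5

Row minima: High → -1, Low → 0; maximin = 0.
Column maxima: Match → 2, Undercut → 7; minimax = 2.
0 ≠ 2, so there is no saddle point; optimal play is mixed.
Let Firm A play High with probability p. Expected payoff against Match: (-1)p + 2(1−p) = −3p + 2; against Undercut: 7p + 0(1−p) = 7p.
Setting these equal: −3p + 2 = 7p ⇒ −10p = -2 ⇒ p = 1/5, and the value is (-3)·(1/5) + 2 = 7/5.
For Firm B: with q = P(Match), equating High's and Low's payoffs gives −8q + 7 = 2q ⇒ q = 7/10.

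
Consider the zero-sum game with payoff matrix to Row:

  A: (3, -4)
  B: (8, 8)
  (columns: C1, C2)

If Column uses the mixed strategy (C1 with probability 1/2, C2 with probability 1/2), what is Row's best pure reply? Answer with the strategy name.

Expected payoff of A: (1/2)·3 + (1/2)·(-4) = -1/2.
Expected payoff of B: (1/2)·8 + (1/2)·8 = 8.
The largest is 8, so Row's best response is B.

B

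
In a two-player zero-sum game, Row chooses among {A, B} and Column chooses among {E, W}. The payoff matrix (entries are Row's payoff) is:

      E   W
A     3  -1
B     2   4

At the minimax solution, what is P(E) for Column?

Row minima: A → -1, B → 2; maximin = 2.
Column maxima: E → 3, W → 4; minimax = 3.
2 ≠ 3, so there is no saddle point; optimal play is mixed.
Let Row play A with probability p. Expected payoff against E: 3p + 2(1−p) = p + 2; against W: (-1)p + 4(1−p) = −5p + 4.
Setting these equal: p + 2 = −5p + 4 ⇒ 6p = 2 ⇒ p = 1/3, and the value is (1)·(1/3) + 2 = 7/3.
For Column: with q = P(E), equating A's and B's payoffs gives 4q − 1 = −2q + 4 ⇒ q = 5/6.

5/6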